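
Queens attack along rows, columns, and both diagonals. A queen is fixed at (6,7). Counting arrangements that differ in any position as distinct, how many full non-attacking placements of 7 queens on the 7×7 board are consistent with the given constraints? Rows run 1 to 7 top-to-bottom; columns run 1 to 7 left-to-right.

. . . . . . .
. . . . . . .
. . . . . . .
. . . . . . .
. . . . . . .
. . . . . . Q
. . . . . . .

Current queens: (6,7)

7

Branch on row 1: col 1 → 1; col 3 → 2; col 4 → 2; col 5 → 1; col 6 → 1.
Sum: 1 + 2 + 2 + 1 + 1 = 7.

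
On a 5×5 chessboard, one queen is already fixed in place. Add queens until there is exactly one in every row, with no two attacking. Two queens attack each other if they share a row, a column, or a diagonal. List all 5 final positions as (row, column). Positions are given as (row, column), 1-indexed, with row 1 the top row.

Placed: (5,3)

(1,1) (2,4) (3,2) (4,5) (5,3)

Row 1: attacked by (5,3)→{3}. Safe: 1, 2, 4, 5. Place at column 1.
Row 2: attacked by (1,1)→{1,2}; (5,3)→{3}. Safe: 4, 5. Place at column 4.
Row 3: attacked by (1,1)→{1,3}; (2,4)→{3,4,5}; (5,3)→{1,3,5}. Safe: 2. Place at column 2.
Row 4: attacked by (1,1)→{1,4}; (2,4)→{2,4}; (3,2)→{1,2,3}; (5,3)→{2,3,4}. Safe: 5. Place at column 5.
Columns [1, 4, 2, 5, 3], r−c [0, -2, 1, -1, 2], r+c [2, 6, 5, 9, 8] are all distinct, so no two queens attack.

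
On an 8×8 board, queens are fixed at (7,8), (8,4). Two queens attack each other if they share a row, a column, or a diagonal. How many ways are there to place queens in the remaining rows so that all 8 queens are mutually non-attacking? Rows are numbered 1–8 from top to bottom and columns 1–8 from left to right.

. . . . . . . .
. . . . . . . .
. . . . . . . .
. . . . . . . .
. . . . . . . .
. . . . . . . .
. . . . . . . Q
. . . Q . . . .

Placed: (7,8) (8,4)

3

Branch on row 1: col 1 → 0; col 3 → 1; col 5 → 1; col 6 → 1; col 7 → 0.
Sum: 0 + 1 + 1 + 1 + 0 = 3.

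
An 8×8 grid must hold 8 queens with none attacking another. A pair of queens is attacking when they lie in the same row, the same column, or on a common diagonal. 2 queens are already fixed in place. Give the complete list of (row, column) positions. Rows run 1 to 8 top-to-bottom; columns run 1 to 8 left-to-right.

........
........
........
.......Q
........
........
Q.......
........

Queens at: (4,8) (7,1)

(1,3) (2,7) (3,2) (4,8) (5,6) (6,4) (7,1) (8,5)

Row 1: attacked by (4,8)→{5,8}; (7,1)→{1,7}. Safe: 2, 3, 4, 6. Place at column 3.
Row 2: attacked by (1,3)→{2,3,4}; (4,8)→{6,8}; (7,1)→{1,6}. Safe: 5, 7. Place at column 7.
Row 3: attacked by (1,3)→{1,3,5}; (2,7)→{6,7,8}; (4,8)→{7,8}; (7,1)→{1,5}. Safe: 2, 4. Place at column 2.
Row 5: attacked by (1,3)→{3,7}; (2,7)→{4,7}; (3,2)→{2,4}; (4,8)→{7,8}; (7,1)→{1,3}. Safe: 5, 6. Place at column 6.
Row 6: attacked by (1,3)→{3,8}; (2,7)→{3,7}; (3,2)→{2,5}; (4,8)→{6,8}; (5,6)→{5,6,7}; (7,1)→{1,2}. Safe: 4. Place at column 4.
Row 8: attacked by (1,3)→{3}; (2,7)→{1,7}; (3,2)→{2,7}; (4,8)→{4,8}; (5,6)→{3,6}; (6,4)→{2,4,6}; (7,1)→{1,2}. Safe: 5. Place at column 5.
Columns [3, 7, 2, 8, 6, 4, 1, 5], r−c [-2, -5, 1, -4, -1, 2, 6, 3], r+c [4, 9, 5, 12, 11, 10, 8, 13] are all distinct, so no two queens attack.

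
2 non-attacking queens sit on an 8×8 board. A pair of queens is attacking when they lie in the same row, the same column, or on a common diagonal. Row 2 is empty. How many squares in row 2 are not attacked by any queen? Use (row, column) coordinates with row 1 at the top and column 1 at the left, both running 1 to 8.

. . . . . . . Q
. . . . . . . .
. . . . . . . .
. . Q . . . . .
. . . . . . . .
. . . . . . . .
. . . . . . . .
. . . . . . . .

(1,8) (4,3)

(1,8) attacks row 2 at column 8 and diagonals 7.
(4,3) attacks row 2 at column 3 and diagonals 1, 5.
Attacked columns: {1, 3, 5, 7, 8}. Safe: {2, 4, 6}.

3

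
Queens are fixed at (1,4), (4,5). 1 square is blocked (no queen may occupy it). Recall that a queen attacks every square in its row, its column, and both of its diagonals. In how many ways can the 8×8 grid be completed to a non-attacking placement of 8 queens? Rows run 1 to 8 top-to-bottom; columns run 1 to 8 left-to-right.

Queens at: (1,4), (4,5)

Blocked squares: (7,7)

4

Branch on row 2: col 1 → 0; col 2 → 2; col 6 → 1; col 8 → 1.
Sum: 0 + 2 + 1 + 1 = 4.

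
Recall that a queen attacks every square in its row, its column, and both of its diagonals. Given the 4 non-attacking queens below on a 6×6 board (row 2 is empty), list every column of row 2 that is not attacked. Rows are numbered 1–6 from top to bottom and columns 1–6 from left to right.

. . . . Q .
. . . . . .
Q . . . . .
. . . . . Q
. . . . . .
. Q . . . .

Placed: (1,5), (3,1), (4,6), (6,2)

(1,5) attacks row 2 at column 5 and diagonals 4, 6.
(3,1) attacks row 2 at column 1 and diagonals 2.
(4,6) attacks row 2 at column 6 and diagonals 4.
(6,2) attacks row 2 at column 2 and diagonals 6.
Attacked columns: {1, 2, 4, 5, 6}. Safe: {3}.

columns 3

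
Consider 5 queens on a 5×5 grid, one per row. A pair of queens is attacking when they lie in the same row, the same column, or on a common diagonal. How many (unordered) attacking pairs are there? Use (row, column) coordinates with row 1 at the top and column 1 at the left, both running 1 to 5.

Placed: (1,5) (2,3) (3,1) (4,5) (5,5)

4

Same column: (1,5)–(4,5) (column 5); (1,5)–(5,5) (column 5); (4,5)–(5,5) (column 5).
Same diagonal: (2,3)–(4,5) (|2−4| = |3−5| = 2).
Total attacking pairs: 4.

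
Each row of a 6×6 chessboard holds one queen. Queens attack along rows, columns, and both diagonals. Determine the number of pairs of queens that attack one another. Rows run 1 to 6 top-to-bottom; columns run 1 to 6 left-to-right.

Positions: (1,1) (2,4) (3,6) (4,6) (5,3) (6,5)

2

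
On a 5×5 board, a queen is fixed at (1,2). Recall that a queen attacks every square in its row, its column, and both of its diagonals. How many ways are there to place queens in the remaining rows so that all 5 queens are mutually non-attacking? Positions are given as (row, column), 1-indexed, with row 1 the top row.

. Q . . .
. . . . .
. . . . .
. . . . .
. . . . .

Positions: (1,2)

2

Branch on row 2: col 4 → 1; col 5 → 1.
Sum: 1 + 1 = 2.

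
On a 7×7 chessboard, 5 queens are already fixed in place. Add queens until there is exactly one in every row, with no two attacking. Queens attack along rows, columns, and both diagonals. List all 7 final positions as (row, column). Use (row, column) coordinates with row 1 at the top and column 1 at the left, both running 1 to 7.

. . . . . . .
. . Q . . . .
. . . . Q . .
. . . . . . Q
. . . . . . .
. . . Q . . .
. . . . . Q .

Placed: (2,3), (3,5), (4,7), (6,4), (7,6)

(1,1) (2,3) (3,5) (4,7) (5,2) (6,4) (7,6)

Row 1: attacked by (2,3)→{2,3,4}; (3,5)→{3,5,7}; (4,7)→{4,7}; (6,4)→{4}; (7,6)→{6}. Safe: 1. Place at column 1.
Row 5: attacked by (1,1)→{1,5}; (2,3)→{3,6}; (3,5)→{3,5,7}; (4,7)→{6,7}; (6,4)→{3,4,5}; (7,6)→{4,6}. Safe: 2. Place at column 2.
Columns [1, 3, 5, 7, 2, 4, 6], r−c [0, -1, -2, -3, 3, 2, 1], r+c [2, 5, 8, 11, 7, 10, 13] are all distinct, so no two queens attack.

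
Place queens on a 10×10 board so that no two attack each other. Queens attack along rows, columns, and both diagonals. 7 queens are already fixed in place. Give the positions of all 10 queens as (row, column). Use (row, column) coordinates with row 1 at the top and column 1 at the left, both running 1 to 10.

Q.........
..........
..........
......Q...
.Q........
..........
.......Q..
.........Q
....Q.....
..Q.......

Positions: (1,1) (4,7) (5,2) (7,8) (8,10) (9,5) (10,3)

Row 2: attacked by (1,1)→{1,2}; (4,7)→{5,7,9}; (5,2)→{2,5}; (7,8)→{3,8}; (8,10)→{4,10}; (9,5)→{5}; (10,3)→{3}. Safe: 6. Place at column 6.
Row 3: attacked by (1,1)→{1,3}; (2,6)→{5,6,7}; (4,7)→{6,7,8}; (5,2)→{2,4}; (7,8)→{4,8}; (8,10)→{5,10}; (9,5)→{5}; (10,3)→{3,10}. Safe: 9. Place at column 9.
Row 6: attacked by (1,1)→{1,6}; (2,6)→{2,6,10}; (3,9)→{6,9}; (4,7)→{5,7,9}; (5,2)→{1,2,3}; (7,8)→{7,8,9}; (8,10)→{8,10}; (9,5)→{2,5,8}; (10,3)→{3,7}. Safe: 4. Place at column 4.
Columns [1, 6, 9, 7, 2, 4, 8, 10, 5, 3], r−c [0, -4, -6, -3, 3, 2, -1, -2, 4, 7], r+c [2, 8, 12, 11, 7, 10, 15, 18, 14, 13] are all distinct, so no two queens attack.

(1,1) (2,6) (3,9) (4,7) (5,2) (6,4) (7,8) (8,10) (9,5) (10,3)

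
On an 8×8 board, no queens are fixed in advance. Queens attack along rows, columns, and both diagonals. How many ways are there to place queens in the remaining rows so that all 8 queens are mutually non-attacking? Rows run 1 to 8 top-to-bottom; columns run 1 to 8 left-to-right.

Branch on row 1: col 1 → 4; col 2 → 8; col 3 → 16; col 4 → 18; col 5 → 18; col 6 → 16; col 7 → 8; col 8 → 4.
Sum: 4 + 8 + 16 + 18 + 18 + 16 + 8 + 4 = 92.
(This is the classic 8-queens count.)

92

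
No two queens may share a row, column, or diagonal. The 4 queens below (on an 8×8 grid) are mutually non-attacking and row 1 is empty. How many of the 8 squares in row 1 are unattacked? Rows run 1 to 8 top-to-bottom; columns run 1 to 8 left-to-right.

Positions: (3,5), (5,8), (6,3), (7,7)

2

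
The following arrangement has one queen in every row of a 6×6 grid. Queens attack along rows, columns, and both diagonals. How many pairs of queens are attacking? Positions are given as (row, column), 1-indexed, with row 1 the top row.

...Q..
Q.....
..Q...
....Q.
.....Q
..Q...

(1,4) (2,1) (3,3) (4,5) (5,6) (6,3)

3

Same column: (3,3)–(6,3) (column 3).
Same diagonal: (4,5)–(5,6) (|4−5| = |5−6| = 1); (4,5)–(6,3) (|4−6| = |5−3| = 2).
Total attacking pairs: 3.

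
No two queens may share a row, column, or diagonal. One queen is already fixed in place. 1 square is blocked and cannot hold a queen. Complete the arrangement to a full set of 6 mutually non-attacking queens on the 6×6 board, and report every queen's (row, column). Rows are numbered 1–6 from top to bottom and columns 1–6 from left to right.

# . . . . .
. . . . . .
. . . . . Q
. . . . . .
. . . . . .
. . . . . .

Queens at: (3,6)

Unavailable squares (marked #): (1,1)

Row 1: attacked by (3,6)→{4,6}. Blocked: 1. Safe: 2, 3, 5. Place at column 2.
Row 2: attacked by (1,2)→{1,2,3}; (3,6)→{5,6}. Safe: 4. Place at column 4.
Row 4: attacked by (1,2)→{2,5}; (2,4)→{2,4,6}; (3,6)→{5,6}. Safe: 1, 3. Place at column 1.
Row 5: attacked by (1,2)→{2,6}; (2,4)→{1,4}; (3,6)→{4,6}; (4,1)→{1,2}. Safe: 3, 5. Place at column 3.
Row 6: attacked by (1,2)→{2}; (2,4)→{4}; (3,6)→{3,6}; (4,1)→{1,3}; (5,3)→{2,3,4}. Safe: 5. Place at column 5.
Columns [2, 4, 6, 1, 3, 5], r−c [-1, -2, -3, 3, 2, 1], r+c [3, 6, 9, 5, 8, 11] are all distinct, so no two queens attack.

(1,2) (2,4) (3,6) (4,1) (5,3) (6,5)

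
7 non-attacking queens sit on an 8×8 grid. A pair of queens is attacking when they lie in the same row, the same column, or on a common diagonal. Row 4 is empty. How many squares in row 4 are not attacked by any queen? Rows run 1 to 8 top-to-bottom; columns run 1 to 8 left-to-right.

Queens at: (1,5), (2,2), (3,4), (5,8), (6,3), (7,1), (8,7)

1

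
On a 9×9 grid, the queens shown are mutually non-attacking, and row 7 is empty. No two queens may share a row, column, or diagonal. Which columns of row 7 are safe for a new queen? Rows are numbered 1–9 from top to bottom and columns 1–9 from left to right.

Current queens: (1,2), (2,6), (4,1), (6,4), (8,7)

(1,2) attacks row 7 at column 2 and diagonals 8.
(2,6) attacks row 7 at column 6 and diagonals 1.
(4,1) attacks row 7 at column 1 and diagonals 4.
(6,4) attacks row 7 at column 4 and diagonals 3, 5.
(8,7) attacks row 7 at column 7 and diagonals 6, 8.
Attacked columns: {1, 2, 3, 4, 5, 6, 7, 8}. Safe: {9}.

columns 9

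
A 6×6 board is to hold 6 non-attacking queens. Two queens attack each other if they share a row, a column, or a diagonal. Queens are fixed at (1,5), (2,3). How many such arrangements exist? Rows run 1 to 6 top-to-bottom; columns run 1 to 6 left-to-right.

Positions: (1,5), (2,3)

1

Branch on row 3: col 1 → 1; col 6 → 0.
Sum: 1 + 0 = 1.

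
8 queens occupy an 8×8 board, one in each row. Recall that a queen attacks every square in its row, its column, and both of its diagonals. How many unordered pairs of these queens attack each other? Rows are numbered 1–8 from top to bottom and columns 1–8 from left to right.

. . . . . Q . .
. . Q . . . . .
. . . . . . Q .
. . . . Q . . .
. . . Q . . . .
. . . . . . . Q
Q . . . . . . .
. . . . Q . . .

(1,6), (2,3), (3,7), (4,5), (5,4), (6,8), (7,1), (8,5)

3

Same column: (4,5)–(8,5) (column 5).
Same diagonal: (2,3)–(4,5) (|2−4| = |3−5| = 2); (4,5)–(5,4) (|4−5| = |5−4| = 1).
Total attacking pairs: 3.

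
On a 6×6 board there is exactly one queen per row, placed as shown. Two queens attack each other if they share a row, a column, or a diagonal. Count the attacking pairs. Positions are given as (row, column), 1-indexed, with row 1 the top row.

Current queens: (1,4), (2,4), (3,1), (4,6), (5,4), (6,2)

4

Same column: (1,4)–(2,4) (column 4); (1,4)–(5,4) (column 4); (2,4)–(5,4) (column 4).
Same diagonal: (2,4)–(4,6) (|2−4| = |4−6| = 2).
Total attacking pairs: 4.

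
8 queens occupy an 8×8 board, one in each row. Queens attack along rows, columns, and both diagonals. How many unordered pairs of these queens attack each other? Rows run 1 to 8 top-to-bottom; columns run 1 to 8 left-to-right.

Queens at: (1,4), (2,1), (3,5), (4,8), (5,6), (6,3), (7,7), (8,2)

0

All columns are distinct and no two queens satisfy |Δrow| = |Δcol|, so no pair attacks.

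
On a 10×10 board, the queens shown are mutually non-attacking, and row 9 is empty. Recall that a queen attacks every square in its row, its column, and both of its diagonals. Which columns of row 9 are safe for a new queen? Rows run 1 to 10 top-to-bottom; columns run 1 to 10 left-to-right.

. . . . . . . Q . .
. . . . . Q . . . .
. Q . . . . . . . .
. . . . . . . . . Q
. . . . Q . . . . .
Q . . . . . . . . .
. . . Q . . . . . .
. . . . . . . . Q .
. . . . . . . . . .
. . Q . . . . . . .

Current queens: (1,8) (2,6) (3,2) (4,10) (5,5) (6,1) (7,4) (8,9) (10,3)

(1,8) attacks row 9 at column 8.
(2,6) attacks row 9 at column 6.
(3,2) attacks row 9 at column 2 and diagonals 8.
(4,10) attacks row 9 at column 10 and diagonals 5.
(5,5) attacks row 9 at column 5 and diagonals 1, 9.
(6,1) attacks row 9 at column 1 and diagonals 4.
(7,4) attacks row 9 at column 4 and diagonals 2, 6.
(8,9) attacks row 9 at column 9 and diagonals 8, 10.
(10,3) attacks row 9 at column 3 and diagonals 2, 4.
Attacked columns: {1, 2, 3, 4, 5, 6, 8, 9, 10}. Safe: {7}.

columns 7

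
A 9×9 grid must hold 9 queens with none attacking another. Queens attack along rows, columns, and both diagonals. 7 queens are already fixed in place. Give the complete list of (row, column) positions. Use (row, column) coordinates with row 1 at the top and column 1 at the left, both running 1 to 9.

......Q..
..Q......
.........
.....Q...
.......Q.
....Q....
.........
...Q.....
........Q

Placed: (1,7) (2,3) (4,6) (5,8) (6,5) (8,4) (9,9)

Row 3: attacked by (1,7)→{5,7,9}; (2,3)→{2,3,4}; (4,6)→{5,6,7}; (5,8)→{6,8}; (6,5)→{2,5,8}; (8,4)→{4,9}; (9,9)→{3,9}. Safe: 1. Place at column 1.
Row 7: attacked by (1,7)→{1,7}; (2,3)→{3,8}; (3,1)→{1,5}; (4,6)→{3,6,9}; (5,8)→{6,8}; (6,5)→{4,5,6}; (8,4)→{3,4,5}; (9,9)→{7,9}. Safe: 2. Place at column 2.
Columns [7, 3, 1, 6, 8, 5, 2, 4, 9], r−c [-6, -1, 2, -2, -3, 1, 5, 4, 0], r+c [8, 5, 4, 10, 13, 11, 9, 12, 18] are all distinct, so no two queens attack.

(1,7) (2,3) (3,1) (4,6) (5,8) (6,5) (7,2) (8,4) (9,9)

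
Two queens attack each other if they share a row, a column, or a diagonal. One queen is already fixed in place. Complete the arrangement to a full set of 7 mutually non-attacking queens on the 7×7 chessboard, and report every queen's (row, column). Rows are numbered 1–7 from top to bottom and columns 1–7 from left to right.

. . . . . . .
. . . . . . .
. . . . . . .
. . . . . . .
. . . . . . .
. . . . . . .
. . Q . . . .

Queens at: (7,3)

(1,6) (2,2) (3,5) (4,1) (5,4) (6,7) (7,3)

Row 1: attacked by (7,3)→{3}. Safe: 1, 2, 4, 5, 6, 7. Place at column 6.
Row 2: attacked by (1,6)→{5,6,7}; (7,3)→{3}. Safe: 1, 2, 4. Place at column 2.
Row 3: attacked by (1,6)→{4,6}; (2,2)→{1,2,3}; (7,3)→{3,7}. Safe: 5. Place at column 5.
Row 4: attacked by (1,6)→{3,6}; (2,2)→{2,4}; (3,5)→{4,5,6}; (7,3)→{3,6}. Safe: 1, 7. Place at column 1.
Row 5: attacked by (1,6)→{2,6}; (2,2)→{2,5}; (3,5)→{3,5,7}; (4,1)→{1,2}; (7,3)→{1,3,5}. Safe: 4. Place at column 4.
Row 6: attacked by (1,6)→{1,6}; (2,2)→{2,6}; (3,5)→{2,5}; (4,1)→{1,3}; (5,4)→{3,4,5}; (7,3)→{2,3,4}. Safe: 7. Place at column 7.
Columns [6, 2, 5, 1, 4, 7, 3], r−c [-5, 0, -2, 3, 1, -1, 4], r+c [7, 4, 8, 5, 9, 13, 10] are all distinct, so no two queens attack.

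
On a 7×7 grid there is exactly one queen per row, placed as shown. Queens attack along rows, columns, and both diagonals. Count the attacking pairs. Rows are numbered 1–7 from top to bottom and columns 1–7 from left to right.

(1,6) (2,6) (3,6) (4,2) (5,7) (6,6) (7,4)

7

Same column: (1,6)–(2,6) (column 6); (1,6)–(3,6) (column 6); (1,6)–(6,6) (column 6); (2,6)–(3,6) (column 6); (2,6)–(6,6) (column 6); (3,6)–(6,6) (column 6).
Same diagonal: (5,7)–(6,6) (|5−6| = |7−6| = 1).
Total attacking pairs: 7.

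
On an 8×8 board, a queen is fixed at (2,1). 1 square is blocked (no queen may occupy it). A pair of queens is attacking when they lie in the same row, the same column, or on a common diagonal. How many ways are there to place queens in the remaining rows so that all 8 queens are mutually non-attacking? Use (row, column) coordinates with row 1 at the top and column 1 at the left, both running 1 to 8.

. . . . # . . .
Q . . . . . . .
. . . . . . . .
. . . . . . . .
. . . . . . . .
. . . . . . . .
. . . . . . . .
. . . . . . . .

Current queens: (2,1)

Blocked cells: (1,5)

5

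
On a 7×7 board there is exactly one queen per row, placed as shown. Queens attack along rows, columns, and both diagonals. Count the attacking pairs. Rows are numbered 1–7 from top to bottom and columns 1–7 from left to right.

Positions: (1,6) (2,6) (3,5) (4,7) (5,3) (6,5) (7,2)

6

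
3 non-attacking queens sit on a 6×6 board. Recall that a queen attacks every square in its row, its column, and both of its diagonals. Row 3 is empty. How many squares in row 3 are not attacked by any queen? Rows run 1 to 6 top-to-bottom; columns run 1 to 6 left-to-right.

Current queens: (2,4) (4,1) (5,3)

1

(2,4) attacks row 3 at column 4 and diagonals 3, 5.
(4,1) attacks row 3 at column 1 and diagonals 2.
(5,3) attacks row 3 at column 3 and diagonals 1, 5.
Attacked columns: {1, 2, 3, 4, 5}. Safe: {6}.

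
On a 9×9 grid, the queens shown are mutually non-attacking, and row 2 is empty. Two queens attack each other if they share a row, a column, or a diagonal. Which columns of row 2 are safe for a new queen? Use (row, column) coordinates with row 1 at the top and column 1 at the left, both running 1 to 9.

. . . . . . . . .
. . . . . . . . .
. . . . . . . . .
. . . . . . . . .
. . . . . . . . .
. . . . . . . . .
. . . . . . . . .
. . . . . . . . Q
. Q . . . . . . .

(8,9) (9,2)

(8,9) attacks row 2 at column 9 and diagonals 3.
(9,2) attacks row 2 at column 2 and diagonals 9.
Attacked columns: {2, 3, 9}. Safe: {1, 4, 5, 6, 7, 8}.

columns 1, 4, 5, 6, 7, 8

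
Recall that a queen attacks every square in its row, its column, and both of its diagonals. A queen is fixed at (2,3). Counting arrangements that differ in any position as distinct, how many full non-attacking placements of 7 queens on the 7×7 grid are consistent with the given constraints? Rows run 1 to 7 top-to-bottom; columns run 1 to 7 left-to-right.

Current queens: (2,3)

6

Branch on row 1: col 1 → 1; col 5 → 1; col 6 → 3; col 7 → 1.
Sum: 1 + 1 + 3 + 1 = 6.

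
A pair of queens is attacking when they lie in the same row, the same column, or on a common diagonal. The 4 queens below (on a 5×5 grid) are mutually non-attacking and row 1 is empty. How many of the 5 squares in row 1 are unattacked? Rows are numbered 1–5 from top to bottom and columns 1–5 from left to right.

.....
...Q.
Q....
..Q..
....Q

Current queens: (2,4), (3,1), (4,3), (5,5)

(2,4) attacks row 1 at column 4 and diagonals 3, 5.
(3,1) attacks row 1 at column 1 and diagonals 3.
(4,3) attacks row 1 at column 3.
(5,5) attacks row 1 at column 5 and diagonals 1.
Attacked columns: {1, 3, 4, 5}. Safe: {2}.

1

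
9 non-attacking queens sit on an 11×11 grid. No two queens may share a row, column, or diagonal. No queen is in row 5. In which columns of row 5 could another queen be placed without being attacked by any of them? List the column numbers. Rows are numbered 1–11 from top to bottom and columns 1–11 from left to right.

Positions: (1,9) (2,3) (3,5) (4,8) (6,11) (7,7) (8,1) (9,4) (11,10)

columns 2

(1,9) attacks row 5 at column 9 and diagonals 5.
(2,3) attacks row 5 at column 3 and diagonals 6.
(3,5) attacks row 5 at column 5 and diagonals 3, 7.
(4,8) attacks row 5 at column 8 and diagonals 7, 9.
(6,11) attacks row 5 at column 11 and diagonals 10.
(7,7) attacks row 5 at column 7 and diagonals 5, 9.
(8,1) attacks row 5 at column 1 and diagonals 4.
(9,4) attacks row 5 at column 4 and diagonals 8.
(11,10) attacks row 5 at column 10 and diagonals 4.
Attacked columns: {1, 3, 4, 5, 6, 7, 8, 9, 10, 11}. Safe: {2}.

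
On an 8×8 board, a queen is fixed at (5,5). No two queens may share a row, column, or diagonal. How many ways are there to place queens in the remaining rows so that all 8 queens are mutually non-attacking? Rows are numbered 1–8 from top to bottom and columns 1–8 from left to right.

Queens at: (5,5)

Branch on row 1: col 2 → 0; col 3 → 3; col 4 → 1; col 6 → 3; col 7 → 1; col 8 → 0.
Sum: 0 + 3 + 1 + 3 + 1 + 0 = 8.

8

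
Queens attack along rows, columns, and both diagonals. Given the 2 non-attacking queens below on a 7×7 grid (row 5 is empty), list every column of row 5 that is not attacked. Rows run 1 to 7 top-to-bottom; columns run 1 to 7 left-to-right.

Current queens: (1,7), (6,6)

(1,7) attacks row 5 at column 7 and diagonals 3.
(6,6) attacks row 5 at column 6 and diagonals 5, 7.
Attacked columns: {3, 5, 6, 7}. Safe: {1, 2, 4}.

columns 1, 2, 4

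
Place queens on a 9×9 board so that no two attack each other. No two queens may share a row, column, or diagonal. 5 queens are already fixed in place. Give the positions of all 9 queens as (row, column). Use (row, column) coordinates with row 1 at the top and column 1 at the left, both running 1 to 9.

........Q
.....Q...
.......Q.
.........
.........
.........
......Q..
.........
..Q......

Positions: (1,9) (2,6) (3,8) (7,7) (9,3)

(1,9) (2,6) (3,8) (4,2) (5,4) (6,1) (7,7) (8,5) (9,3)

Row 4: attacked by (1,9)→{6,9}; (2,6)→{4,6,8}; (3,8)→{7,8,9}; (7,7)→{4,7}; (9,3)→{3,8}. Safe: 1, 2, 5. Place at column 2.
Row 5: attacked by (1,9)→{5,9}; (2,6)→{3,6,9}; (3,8)→{6,8}; (4,2)→{1,2,3}; (7,7)→{5,7,9}; (9,3)→{3,7}. Safe: 4. Place at column 4.
Row 6: attacked by (1,9)→{4,9}; (2,6)→{2,6}; (3,8)→{5,8}; (4,2)→{2,4}; (5,4)→{3,4,5}; (7,7)→{6,7,8}; (9,3)→{3,6}. Safe: 1. Place at column 1.
Row 8: attacked by (1,9)→{2,9}; (2,6)→{6}; (3,8)→{3,8}; (4,2)→{2,6}; (5,4)→{1,4,7}; (6,1)→{1,3}; (7,7)→{6,7,8}; (9,3)→{2,3,4}. Safe: 5. Place at column 5.
Columns [9, 6, 8, 2, 4, 1, 7, 5, 3], r−c [-8, -4, -5, 2, 1, 5, 0, 3, 6], r+c [10, 8, 11, 6, 9, 7, 14, 13, 12] are all distinct, so no two queens attack.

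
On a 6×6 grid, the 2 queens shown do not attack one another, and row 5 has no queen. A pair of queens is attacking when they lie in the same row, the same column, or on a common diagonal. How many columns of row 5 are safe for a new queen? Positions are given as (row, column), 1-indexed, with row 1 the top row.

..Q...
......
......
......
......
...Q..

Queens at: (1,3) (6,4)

3

(1,3) attacks row 5 at column 3.
(6,4) attacks row 5 at column 4 and diagonals 3, 5.
Attacked columns: {3, 4, 5}. Safe: {1, 2, 6}.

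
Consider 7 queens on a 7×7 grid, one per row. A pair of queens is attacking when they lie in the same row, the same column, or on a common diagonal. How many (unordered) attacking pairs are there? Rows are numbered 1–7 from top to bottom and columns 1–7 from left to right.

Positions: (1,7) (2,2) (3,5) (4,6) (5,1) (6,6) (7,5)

6

Same column: (3,5)–(7,5) (column 5); (4,6)–(6,6) (column 6).
Same diagonal: (1,7)–(3,5) (|1−3| = |7−5| = 2); (2,2)–(6,6) (|2−6| = |2−6| = 4); (3,5)–(4,6) (|3−4| = |5−6| = 1); (6,6)–(7,5) (|6−7| = |6−5| = 1).
Total attacking pairs: 6.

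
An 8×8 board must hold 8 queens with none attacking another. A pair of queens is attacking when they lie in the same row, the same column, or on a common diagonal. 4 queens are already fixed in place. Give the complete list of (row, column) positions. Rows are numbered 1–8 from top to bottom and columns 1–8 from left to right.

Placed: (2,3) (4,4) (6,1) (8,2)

(1,5) (2,3) (3,8) (4,4) (5,7) (6,1) (7,6) (8,2)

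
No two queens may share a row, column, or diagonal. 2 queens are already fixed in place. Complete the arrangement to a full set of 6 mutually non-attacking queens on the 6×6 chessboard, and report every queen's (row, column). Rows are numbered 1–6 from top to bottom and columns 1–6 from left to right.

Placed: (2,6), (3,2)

(1,3) (2,6) (3,2) (4,5) (5,1) (6,4)

Row 1: attacked by (2,6)→{5,6}; (3,2)→{2,4}. Safe: 1, 3. Place at column 3.
Row 4: attacked by (1,3)→{3,6}; (2,6)→{4,6}; (3,2)→{1,2,3}. Safe: 5. Place at column 5.
Row 5: attacked by (1,3)→{3}; (2,6)→{3,6}; (3,2)→{2,4}; (4,5)→{4,5,6}. Safe: 1. Place at column 1.
Row 6: attacked by (1,3)→{3}; (2,6)→{2,6}; (3,2)→{2,5}; (4,5)→{3,5}; (5,1)→{1,2}. Safe: 4. Place at column 4.
Columns [3, 6, 2, 5, 1, 4], r−c [-2, -4, 1, -1, 4, 2], r+c [4, 8, 5, 9, 6, 10] are all distinct, so no two queens attack.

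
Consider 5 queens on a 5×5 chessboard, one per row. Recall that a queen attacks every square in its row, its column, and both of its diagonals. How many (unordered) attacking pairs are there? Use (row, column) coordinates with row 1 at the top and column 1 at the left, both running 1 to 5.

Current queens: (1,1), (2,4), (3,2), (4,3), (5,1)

3

Same column: (1,1)–(5,1) (column 1).
Same diagonal: (2,4)–(5,1) (|2−5| = |4−1| = 3); (3,2)–(4,3) (|3−4| = |2−3| = 1).
Total attacking pairs: 3.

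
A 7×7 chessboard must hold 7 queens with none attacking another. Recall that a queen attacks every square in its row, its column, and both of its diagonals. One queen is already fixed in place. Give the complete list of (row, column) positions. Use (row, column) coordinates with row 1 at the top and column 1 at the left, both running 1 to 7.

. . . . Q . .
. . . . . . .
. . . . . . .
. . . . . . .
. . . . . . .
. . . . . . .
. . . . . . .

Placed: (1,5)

(1,5) (2,3) (3,1) (4,6) (5,4) (6,2) (7,7)

Row 2: attacked by (1,5)→{4,5,6}. Safe: 1, 2, 3, 7. Place at column 3.
Row 3: attacked by (1,5)→{3,5,7}; (2,3)→{2,3,4}. Safe: 1, 6. Place at column 1.
Row 4: attacked by (1,5)→{2,5}; (2,3)→{1,3,5}; (3,1)→{1,2}. Safe: 4, 6, 7. Place at column 6.
Row 5: attacked by (1,5)→{1,5}; (2,3)→{3,6}; (3,1)→{1,3}; (4,6)→{5,6,7}. Safe: 2, 4. Place at column 4.
Row 6: attacked by (1,5)→{5}; (2,3)→{3,7}; (3,1)→{1,4}; (4,6)→{4,6}; (5,4)→{3,4,5}. Safe: 2. Place at column 2.
Row 7: attacked by (1,5)→{5}; (2,3)→{3}; (3,1)→{1,5}; (4,6)→{3,6}; (5,4)→{2,4,6}; (6,2)→{1,2,3}. Safe: 7. Place at column 7.
Columns [5, 3, 1, 6, 4, 2, 7], r−c [-4, -1, 2, -2, 1, 4, 0], r+c [6, 5, 4, 10, 9, 8, 14] are all distinct, so no two queens attack.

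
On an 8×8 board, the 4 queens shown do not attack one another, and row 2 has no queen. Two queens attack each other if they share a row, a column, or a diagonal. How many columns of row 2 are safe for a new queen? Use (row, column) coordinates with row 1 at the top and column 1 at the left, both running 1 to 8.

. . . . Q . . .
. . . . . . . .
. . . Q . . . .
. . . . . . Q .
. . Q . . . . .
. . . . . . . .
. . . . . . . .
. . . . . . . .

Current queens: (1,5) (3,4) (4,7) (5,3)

3

(1,5) attacks row 2 at column 5 and diagonals 4, 6.
(3,4) attacks row 2 at column 4 and diagonals 3, 5.
(4,7) attacks row 2 at column 7 and diagonals 5.
(5,3) attacks row 2 at column 3 and diagonals 6.
Attacked columns: {3, 4, 5, 6, 7}. Safe: {1, 2, 8}.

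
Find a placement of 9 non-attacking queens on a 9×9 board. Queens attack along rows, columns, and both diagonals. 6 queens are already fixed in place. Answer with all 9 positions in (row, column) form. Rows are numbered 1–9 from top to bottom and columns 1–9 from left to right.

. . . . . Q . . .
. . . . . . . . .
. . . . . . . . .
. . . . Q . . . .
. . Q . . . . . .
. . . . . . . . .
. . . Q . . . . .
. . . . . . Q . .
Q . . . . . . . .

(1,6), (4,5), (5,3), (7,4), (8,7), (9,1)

(1,6) (2,2) (3,9) (4,5) (5,3) (6,8) (7,4) (8,7) (9,1)

Row 2: attacked by (1,6)→{5,6,7}; (4,5)→{3,5,7}; (5,3)→{3,6}; (7,4)→{4,9}; (8,7)→{1,7}; (9,1)→{1,8}. Safe: 2. Place at column 2.
Row 3: attacked by (1,6)→{4,6,8}; (2,2)→{1,2,3}; (4,5)→{4,5,6}; (5,3)→{1,3,5}; (7,4)→{4,8}; (8,7)→{2,7}; (9,1)→{1,7}. Safe: 9. Place at column 9.
Row 6: attacked by (1,6)→{1,6}; (2,2)→{2,6}; (3,9)→{6,9}; (4,5)→{3,5,7}; (5,3)→{2,3,4}; (7,4)→{3,4,5}; (8,7)→{5,7,9}; (9,1)→{1,4}. Safe: 8. Place at column 8.
Columns [6, 2, 9, 5, 3, 8, 4, 7, 1], r−c [-5, 0, -6, -1, 2, -2, 3, 1, 8], r+c [7, 4, 12, 9, 8, 14, 11, 15, 10] are all distinct, so no two queens attack.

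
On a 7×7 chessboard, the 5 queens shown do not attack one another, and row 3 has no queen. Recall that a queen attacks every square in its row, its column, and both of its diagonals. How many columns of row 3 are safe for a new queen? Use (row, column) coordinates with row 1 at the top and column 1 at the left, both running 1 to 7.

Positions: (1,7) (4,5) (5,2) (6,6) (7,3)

1

(1,7) attacks row 3 at column 7 and diagonals 5.
(4,5) attacks row 3 at column 5 and diagonals 4, 6.
(5,2) attacks row 3 at column 2 and diagonals 4.
(6,6) attacks row 3 at column 6 and diagonals 3.
(7,3) attacks row 3 at column 3 and diagonals 7.
Attacked columns: {2, 3, 4, 5, 6, 7}. Safe: {1}.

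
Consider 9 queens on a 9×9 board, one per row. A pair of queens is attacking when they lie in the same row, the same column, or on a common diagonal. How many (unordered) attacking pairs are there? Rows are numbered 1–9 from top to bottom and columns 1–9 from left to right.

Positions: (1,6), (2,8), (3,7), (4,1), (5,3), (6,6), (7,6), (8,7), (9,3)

8

Same column: (1,6)–(6,6) (column 6); (1,6)–(7,6) (column 6); (3,7)–(8,7) (column 7); (5,3)–(9,3) (column 3); (6,6)–(7,6) (column 6).
Same diagonal: (2,8)–(3,7) (|2−3| = |8−7| = 1); (6,6)–(9,3) (|6−9| = |6−3| = 3); (7,6)–(8,7) (|7−8| = |6−7| = 1).
Total attacking pairs: 8.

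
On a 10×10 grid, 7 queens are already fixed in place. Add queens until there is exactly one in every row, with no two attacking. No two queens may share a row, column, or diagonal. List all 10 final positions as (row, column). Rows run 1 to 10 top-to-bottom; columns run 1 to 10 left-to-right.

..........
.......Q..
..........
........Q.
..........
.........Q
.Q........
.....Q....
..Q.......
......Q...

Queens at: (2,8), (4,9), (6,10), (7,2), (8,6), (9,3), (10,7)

(1,4) (2,8) (3,5) (4,9) (5,1) (6,10) (7,2) (8,6) (9,3) (10,7)

Row 1: attacked by (2,8)→{7,8,9}; (4,9)→{6,9}; (6,10)→{5,10}; (7,2)→{2,8}; (8,6)→{6}; (9,3)→{3}; (10,7)→{7}. Safe: 1, 4. Place at column 4.
Row 3: attacked by (1,4)→{2,4,6}; (2,8)→{7,8,9}; (4,9)→{8,9,10}; (6,10)→{7,10}; (7,2)→{2,6}; (8,6)→{1,6}; (9,3)→{3,9}; (10,7)→{7}. Safe: 5. Place at column 5.
Row 5: attacked by (1,4)→{4,8}; (2,8)→{5,8}; (3,5)→{3,5,7}; (4,9)→{8,9,10}; (6,10)→{9,10}; (7,2)→{2,4}; (8,6)→{3,6,9}; (9,3)→{3,7}; (10,7)→{2,7}. Safe: 1. Place at column 1.
Columns [4, 8, 5, 9, 1, 10, 2, 6, 3, 7], r−c [-3, -6, -2, -5, 4, -4, 5, 2, 6, 3], r+c [5, 10, 8, 13, 6, 16, 9, 14, 12, 17] are all distinct, so no two queens attack.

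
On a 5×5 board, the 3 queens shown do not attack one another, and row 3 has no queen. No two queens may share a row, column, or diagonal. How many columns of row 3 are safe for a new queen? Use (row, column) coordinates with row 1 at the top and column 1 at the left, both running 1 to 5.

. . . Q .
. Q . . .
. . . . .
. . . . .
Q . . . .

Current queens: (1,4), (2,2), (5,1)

(1,4) attacks row 3 at column 4 and diagonals 2.
(2,2) attacks row 3 at column 2 and diagonals 1, 3.
(5,1) attacks row 3 at column 1 and diagonals 3.
Attacked columns: {1, 2, 3, 4}. Safe: {5}.

1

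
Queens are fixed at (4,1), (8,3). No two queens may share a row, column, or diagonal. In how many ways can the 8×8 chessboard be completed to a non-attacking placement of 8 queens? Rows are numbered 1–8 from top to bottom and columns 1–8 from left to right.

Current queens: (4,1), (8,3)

4

Branch on row 1: col 2 → 0; col 5 → 2; col 6 → 2; col 7 → 0; col 8 → 0.
Sum: 0 + 2 + 2 + 0 + 0 = 4.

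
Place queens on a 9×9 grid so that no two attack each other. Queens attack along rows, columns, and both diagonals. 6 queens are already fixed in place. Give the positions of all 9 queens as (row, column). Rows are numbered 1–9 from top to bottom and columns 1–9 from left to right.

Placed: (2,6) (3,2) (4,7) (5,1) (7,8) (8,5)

(1,3) (2,6) (3,2) (4,7) (5,1) (6,4) (7,8) (8,5) (9,9)

Row 1: attacked by (2,6)→{5,6,7}; (3,2)→{2,4}; (4,7)→{4,7}; (5,1)→{1,5}; (7,8)→{2,8}; (8,5)→{5}. Safe: 3, 9. Place at column 3.
Row 6: attacked by (1,3)→{3,8}; (2,6)→{2,6}; (3,2)→{2,5}; (4,7)→{5,7,9}; (5,1)→{1,2}; (7,8)→{7,8,9}; (8,5)→{3,5,7}. Safe: 4. Place at column 4.
Row 9: attacked by (1,3)→{3}; (2,6)→{6}; (3,2)→{2,8}; (4,7)→{2,7}; (5,1)→{1,5}; (6,4)→{1,4,7}; (7,8)→{6,8}; (8,5)→{4,5,6}. Safe: 9. Place at column 9.
Columns [3, 6, 2, 7, 1, 4, 8, 5, 9], r−c [-2, -4, 1, -3, 4, 2, -1, 3, 0], r+c [4, 8, 5, 11, 6, 10, 15, 13, 18] are all distinct, so no two queens attack.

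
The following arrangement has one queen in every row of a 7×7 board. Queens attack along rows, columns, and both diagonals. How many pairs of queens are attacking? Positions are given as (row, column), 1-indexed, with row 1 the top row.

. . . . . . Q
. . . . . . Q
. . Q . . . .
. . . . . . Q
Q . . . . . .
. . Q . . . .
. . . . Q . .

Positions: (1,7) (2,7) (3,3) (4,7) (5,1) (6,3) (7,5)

Same column: (1,7)–(2,7) (column 7); (1,7)–(4,7) (column 7); (2,7)–(4,7) (column 7); (3,3)–(6,3) (column 3).
Same diagonal: (2,7)–(6,3) (|2−6| = |7−3| = 4); (3,3)–(5,1) (|3−5| = |3−1| = 2).
Total attacking pairs: 6.

6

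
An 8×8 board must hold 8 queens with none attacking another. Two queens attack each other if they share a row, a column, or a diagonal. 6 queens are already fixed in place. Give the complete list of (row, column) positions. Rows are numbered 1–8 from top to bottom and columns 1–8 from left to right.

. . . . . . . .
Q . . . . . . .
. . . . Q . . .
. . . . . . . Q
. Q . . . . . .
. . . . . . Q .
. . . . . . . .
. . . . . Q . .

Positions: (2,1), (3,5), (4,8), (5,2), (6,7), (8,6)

Row 1: attacked by (2,1)→{1,2}; (3,5)→{3,5,7}; (4,8)→{5,8}; (5,2)→{2,6}; (6,7)→{2,7}; (8,6)→{6}. Safe: 4. Place at column 4.
Row 7: attacked by (1,4)→{4}; (2,1)→{1,6}; (3,5)→{1,5}; (4,8)→{5,8}; (5,2)→{2,4}; (6,7)→{6,7,8}; (8,6)→{5,6,7}. Safe: 3. Place at column 3.
Columns [4, 1, 5, 8, 2, 7, 3, 6], r−c [-3, 1, -2, -4, 3, -1, 4, 2], r+c [5, 3, 8, 12, 7, 13, 10, 14] are all distinct, so no two queens attack.

(1,4) (2,1) (3,5) (4,8) (5,2) (6,7) (7,3) (8,6)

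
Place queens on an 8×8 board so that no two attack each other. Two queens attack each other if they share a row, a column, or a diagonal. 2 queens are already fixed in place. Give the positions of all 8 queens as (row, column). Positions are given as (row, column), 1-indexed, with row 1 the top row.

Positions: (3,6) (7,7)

(1,2) (2,4) (3,6) (4,8) (5,3) (6,1) (7,7) (8,5)

Row 1: attacked by (3,6)→{4,6,8}; (7,7)→{1,7}. Safe: 2, 3, 5. Place at column 2.
Row 2: attacked by (1,2)→{1,2,3}; (3,6)→{5,6,7}; (7,7)→{2,7}. Safe: 4, 8. Place at column 4.
Row 4: attacked by (1,2)→{2,5}; (2,4)→{2,4,6}; (3,6)→{5,6,7}; (7,7)→{4,7}. Safe: 1, 3, 8. Place at column 8.
Row 5: attacked by (1,2)→{2,6}; (2,4)→{1,4,7}; (3,6)→{4,6,8}; (4,8)→{7,8}; (7,7)→{5,7}. Safe: 3. Place at column 3.
Row 6: attacked by (1,2)→{2,7}; (2,4)→{4,8}; (3,6)→{3,6}; (4,8)→{6,8}; (5,3)→{2,3,4}; (7,7)→{6,7,8}. Safe: 1, 5. Place at column 1.
Row 8: attacked by (1,2)→{2}; (2,4)→{4}; (3,6)→{1,6}; (4,8)→{4,8}; (5,3)→{3,6}; (6,1)→{1,3}; (7,7)→{6,7,8}. Safe: 5. Place at column 5.
Columns [2, 4, 6, 8, 3, 1, 7, 5], r−c [-1, -2, -3, -4, 2, 5, 0, 3], r+c [3, 6, 9, 12, 8, 7, 14, 13] are all distinct, so no two queens attack.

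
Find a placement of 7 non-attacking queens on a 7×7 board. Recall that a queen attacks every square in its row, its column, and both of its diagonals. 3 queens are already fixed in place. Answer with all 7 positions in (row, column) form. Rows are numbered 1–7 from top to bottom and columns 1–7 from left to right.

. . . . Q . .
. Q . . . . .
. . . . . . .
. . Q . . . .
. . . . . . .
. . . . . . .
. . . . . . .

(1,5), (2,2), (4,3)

(1,5) (2,2) (3,6) (4,3) (5,7) (6,4) (7,1)

Row 3: attacked by (1,5)→{3,5,7}; (2,2)→{1,2,3}; (4,3)→{2,3,4}. Safe: 6. Place at column 6.
Row 5: attacked by (1,5)→{1,5}; (2,2)→{2,5}; (3,6)→{4,6}; (4,3)→{2,3,4}. Safe: 7. Place at column 7.
Row 6: attacked by (1,5)→{5}; (2,2)→{2,6}; (3,6)→{3,6}; (4,3)→{1,3,5}; (5,7)→{6,7}. Safe: 4. Place at column 4.
Row 7: attacked by (1,5)→{5}; (2,2)→{2,7}; (3,6)→{2,6}; (4,3)→{3,6}; (5,7)→{5,7}; (6,4)→{3,4,5}. Safe: 1. Place at column 1.
Columns [5, 2, 6, 3, 7, 4, 1], r−c [-4, 0, -3, 1, -2, 2, 6], r+c [6, 4, 9, 7, 12, 10, 8] are all distinct, so no two queens attack.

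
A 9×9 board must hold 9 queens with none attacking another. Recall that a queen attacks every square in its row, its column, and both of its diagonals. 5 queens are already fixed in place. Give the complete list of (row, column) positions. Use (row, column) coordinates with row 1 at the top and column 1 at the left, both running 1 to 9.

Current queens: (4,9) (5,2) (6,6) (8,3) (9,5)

(1,4) (2,1) (3,7) (4,9) (5,2) (6,6) (7,8) (8,3) (9,5)

Row 1: attacked by (4,9)→{6,9}; (5,2)→{2,6}; (6,6)→{1,6}; (8,3)→{3}; (9,5)→{5}. Safe: 4, 7, 8. Place at column 4.
Row 2: attacked by (1,4)→{3,4,5}; (4,9)→{7,9}; (5,2)→{2,5}; (6,6)→{2,6}; (8,3)→{3,9}; (9,5)→{5}. Safe: 1, 8. Place at column 1.
Row 3: attacked by (1,4)→{2,4,6}; (2,1)→{1,2}; (4,9)→{8,9}; (5,2)→{2,4}; (6,6)→{3,6,9}; (8,3)→{3,8}; (9,5)→{5}. Safe: 7. Place at column 7.
Row 7: attacked by (1,4)→{4}; (2,1)→{1,6}; (3,7)→{3,7}; (4,9)→{6,9}; (5,2)→{2,4}; (6,6)→{5,6,7}; (8,3)→{2,3,4}; (9,5)→{3,5,7}. Safe: 8. Place at column 8.
Columns [4, 1, 7, 9, 2, 6, 8, 3, 5], r−c [-3, 1, -4, -5, 3, 0, -1, 5, 4], r+c [5, 3, 10, 13, 7, 12, 15, 11, 14] are all distinct, so no two queens attack.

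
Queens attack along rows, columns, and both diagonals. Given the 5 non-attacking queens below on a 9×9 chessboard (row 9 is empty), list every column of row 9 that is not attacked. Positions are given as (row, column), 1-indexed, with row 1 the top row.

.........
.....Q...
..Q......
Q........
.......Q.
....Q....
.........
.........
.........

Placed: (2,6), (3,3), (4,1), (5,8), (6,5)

(2,6) attacks row 9 at column 6.
(3,3) attacks row 9 at column 3 and diagonals 9.
(4,1) attacks row 9 at column 1 and diagonals 6.
(5,8) attacks row 9 at column 8 and diagonals 4.
(6,5) attacks row 9 at column 5 and diagonals 2, 8.
Attacked columns: {1, 2, 3, 4, 5, 6, 8, 9}. Safe: {7}.

columns 7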